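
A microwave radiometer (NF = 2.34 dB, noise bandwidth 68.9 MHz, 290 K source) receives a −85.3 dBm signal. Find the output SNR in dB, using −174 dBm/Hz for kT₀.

Noise floor: N = −174 + 10 log₁₀(B) + NF
10 log₁₀(6.89×10⁷) = 78.38 dB
N = −174 + 78.38 + 2.34 = −93.28 dBm
SNR = P_sig − N = −85.3 − (−93.28) = 7.98 dB → 8.0 dB

8.0 dB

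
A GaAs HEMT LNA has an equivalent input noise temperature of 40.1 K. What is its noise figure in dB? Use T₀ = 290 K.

F = 1 + T_e/T₀ = 1 + 40.1/290 = 1.13828
NF = 10 log₁₀(1.13828) = 0.562 dB

0.562 dB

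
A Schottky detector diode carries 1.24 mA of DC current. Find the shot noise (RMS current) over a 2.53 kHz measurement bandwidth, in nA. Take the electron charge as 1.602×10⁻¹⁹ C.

I_n = √(2qI·B)
2qI·B = 2 × 1.602×10⁻¹⁹ × 1.24×10⁻³ × 2.53×10³ = 1.01×10⁻¹⁸ A²
I_n = √(1.01×10⁻¹⁸) = 1.00×10⁻⁹ A = 1.00 nA

1.00 nA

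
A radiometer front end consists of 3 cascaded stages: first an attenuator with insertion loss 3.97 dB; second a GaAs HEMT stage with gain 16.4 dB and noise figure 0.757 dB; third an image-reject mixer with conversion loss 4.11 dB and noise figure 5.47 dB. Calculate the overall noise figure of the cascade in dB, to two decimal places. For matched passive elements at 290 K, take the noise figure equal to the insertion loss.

Convert to linear (a loss of L dB is a gain of −L dB): F_i = 10^(NF_i/10), G_i = 10^(G_i,dB/10)
  Stage 1: F_1 = 10^(3.97/10) = 2.495, G_1 = 10^(−3.97/10) = 0.4009
  Stage 2: F_2 = 10^(0.757/10) = 1.190, G_2 = 10^(16.4/10) = 43.65
  Stage 3: F_3 = 10^(5.47/10) = 3.524, G_3 = 10^(−4.11/10) = 0.3882
Friis cascade:
  F = 2.495 + (1.190 − 1)/0.4009 + (3.524 − 1)/17.50 = 3.114
NF = 10 log₁₀(3.114) = 4.93 dB

4.93 dB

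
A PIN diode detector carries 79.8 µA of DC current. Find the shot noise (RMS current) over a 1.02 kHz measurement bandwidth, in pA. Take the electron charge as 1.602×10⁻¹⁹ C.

161 pA

I_n = √(2qI·B)
2qI·B = 2 × 1.602×10⁻¹⁹ × 7.98×10⁻⁵ × 1.02×10³ = 2.61×10⁻²⁰ A²
I_n = √(2.61×10⁻²⁰) = 1.61×10⁻¹⁰ A = 161 pA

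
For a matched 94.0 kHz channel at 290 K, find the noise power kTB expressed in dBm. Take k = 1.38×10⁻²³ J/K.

−124.2 dBm

P_n = kTB = 1.38×10⁻²³ × 290 × 9.40×10⁴ = 3.76×10⁻¹⁶ W
In dBm: 10 log₁₀(3.76×10⁻¹⁶ / 10⁻³) = −124.2 dBm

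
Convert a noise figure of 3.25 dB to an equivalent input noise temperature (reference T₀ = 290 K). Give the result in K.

323 K

F = 10^(3.25/10) = 2.11349
T_e = (F − 1)·T₀ = (2.11349 − 1) × 290 = 323 K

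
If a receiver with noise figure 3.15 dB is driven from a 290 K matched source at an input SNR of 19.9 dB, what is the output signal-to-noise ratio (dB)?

16.75 dB

By definition F = SNR_in/SNR_out, so in dB: SNR_out = SNR_in − NF
SNR_out = 19.9 − 3.15 = 16.75 dB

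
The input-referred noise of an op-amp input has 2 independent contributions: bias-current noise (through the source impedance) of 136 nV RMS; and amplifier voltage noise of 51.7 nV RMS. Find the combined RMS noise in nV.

145 nV

Uncorrelated sources add in power (mean-square): V_tot = √(ΣV_i²)
V_tot = √[(1.36×10⁻⁷)² + (5.17×10⁻⁸)²] = 1.45×10⁻⁷ V = 145 nV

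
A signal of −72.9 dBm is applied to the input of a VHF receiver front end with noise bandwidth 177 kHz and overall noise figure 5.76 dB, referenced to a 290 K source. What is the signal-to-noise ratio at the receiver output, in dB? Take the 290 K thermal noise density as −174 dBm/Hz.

Noise floor: N = −174 + 10 log₁₀(B) + NF
10 log₁₀(1.77×10⁵) = 52.48 dB
N = −174 + 52.48 + 5.76 = −115.76 dBm
SNR = P_sig − N = −72.9 − (−115.76) = 42.86 dB → 42.9 dB

42.9 dB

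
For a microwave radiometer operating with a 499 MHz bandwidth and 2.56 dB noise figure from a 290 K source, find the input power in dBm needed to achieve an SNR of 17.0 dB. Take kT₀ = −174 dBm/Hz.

Sensitivity = −174 + 10 log₁₀(B) + NF + SNR_min
= −174 + 86.98 + 2.56 + 17.0
= −67.46 dBm → −67.5 dBm

−67.5 dBm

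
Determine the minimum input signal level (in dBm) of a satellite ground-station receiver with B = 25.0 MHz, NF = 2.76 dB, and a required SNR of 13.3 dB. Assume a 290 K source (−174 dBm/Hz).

Sensitivity = −174 + 10 log₁₀(B) + NF + SNR_min
= −174 + 73.98 + 2.76 + 13.3
= −83.96 dBm → −84.0 dBm

−84.0 dBm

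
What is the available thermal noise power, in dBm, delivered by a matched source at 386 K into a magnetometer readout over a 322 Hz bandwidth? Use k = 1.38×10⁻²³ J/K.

−147.7 dBm

P_n = kTB = 1.38×10⁻²³ × 386 × 3.22×10² = 1.72×10⁻¹⁸ W
In dBm: 10 log₁₀(1.72×10⁻¹⁸ / 10⁻³) = −147.7 dBm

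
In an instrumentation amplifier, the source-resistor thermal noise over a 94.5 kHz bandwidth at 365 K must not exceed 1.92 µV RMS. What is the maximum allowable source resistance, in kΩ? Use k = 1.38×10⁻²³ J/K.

1.94 kΩ

Johnson–Nyquist: V_n = √(4kTRB) ⇒ R = V_n² / (4kTB)
4kTB = 4 × 1.38×10⁻²³ × 365 × 9.45×10⁴ = 1.90×10⁻¹⁵
R = (1.92×10⁻⁶)² / 1.90×10⁻¹⁵ = 1.94×10³ Ω = 1.94 kΩ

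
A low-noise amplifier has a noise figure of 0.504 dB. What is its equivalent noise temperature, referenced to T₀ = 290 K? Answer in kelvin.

35.7 K

F = 10^(0.504/10) = 1.12305
T_e = (F − 1)·T₀ = (1.12305 − 1) × 290 = 35.7 K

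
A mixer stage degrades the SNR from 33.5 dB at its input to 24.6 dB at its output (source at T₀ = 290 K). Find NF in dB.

NF (dB) = SNR_in(dB) − SNR_out(dB) when the source is at T₀
NF = 33.5 − 24.6 = 8.9 dB

8.9 dB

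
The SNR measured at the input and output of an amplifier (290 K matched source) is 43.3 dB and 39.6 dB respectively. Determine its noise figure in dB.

NF (dB) = SNR_in(dB) − SNR_out(dB) when the source is at T₀
NF = 43.3 − 39.6 = 3.7 dB

3.7 dB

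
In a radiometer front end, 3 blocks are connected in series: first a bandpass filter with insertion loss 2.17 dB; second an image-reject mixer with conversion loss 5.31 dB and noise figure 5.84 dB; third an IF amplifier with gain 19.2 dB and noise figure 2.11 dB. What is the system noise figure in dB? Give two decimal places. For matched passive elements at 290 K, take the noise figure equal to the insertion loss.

9.92 dB

Convert to linear (a loss of L dB is a gain of −L dB): F_i = 10^(NF_i/10), G_i = 10^(G_i,dB/10)
  Stage 1: F_1 = 10^(2.17/10) = 1.648, G_1 = 10^(−2.17/10) = 0.6067
  Stage 2: F_2 = 10^(5.84/10) = 3.837, G_2 = 10^(−5.31/10) = 0.2944
  Stage 3: F_3 = 10^(2.11/10) = 1.626, G_3 = 10^(19.2/10) = 83.18
Friis cascade:
  F = 1.648 + (3.837 − 1)/0.6067 + (1.626 − 1)/0.1786 = 9.826
NF = 10 log₁₀(9.826) = 9.92 dB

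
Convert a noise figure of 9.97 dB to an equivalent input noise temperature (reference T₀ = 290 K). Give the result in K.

2590 K

F = 10^(9.97/10) = 9.93116
T_e = (F − 1)·T₀ = (9.93116 − 1) × 290 = 2590 K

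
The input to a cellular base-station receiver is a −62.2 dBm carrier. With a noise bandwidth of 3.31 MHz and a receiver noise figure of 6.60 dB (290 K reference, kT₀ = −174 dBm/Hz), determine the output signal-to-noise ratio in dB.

Noise floor: N = −174 + 10 log₁₀(B) + NF
10 log₁₀(3.31×10⁶) = 65.2 dB
N = −174 + 65.2 + 6.60 = −102.20 dBm
SNR = P_sig − N = −62.2 − (−102.20) = 40.00 dB → 40.0 dB

40.0 dB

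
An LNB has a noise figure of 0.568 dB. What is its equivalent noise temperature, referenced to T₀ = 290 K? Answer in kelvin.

40.5 K

F = 10^(0.568/10) = 1.13972
T_e = (F − 1)·T₀ = (1.13972 − 1) × 290 = 40.5 K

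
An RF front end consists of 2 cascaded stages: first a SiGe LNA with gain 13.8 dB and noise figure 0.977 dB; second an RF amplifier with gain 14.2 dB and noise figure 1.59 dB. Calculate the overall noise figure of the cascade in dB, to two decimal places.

Convert to linear (a loss of L dB is a gain of −L dB): F_i = 10^(NF_i/10), G_i = 10^(G_i,dB/10)
  Stage 1: F_1 = 10^(0.977/10) = 1.252, G_1 = 10^(13.8/10) = 23.99
  Stage 2: F_2 = 10^(1.59/10) = 1.442, G_2 = 10^(14.2/10) = 26.30
Friis cascade:
  F = 1.252 + (1.442 − 1)/23.99 = 1.271
NF = 10 log₁₀(1.271) = 1.04 dB

1.04 dB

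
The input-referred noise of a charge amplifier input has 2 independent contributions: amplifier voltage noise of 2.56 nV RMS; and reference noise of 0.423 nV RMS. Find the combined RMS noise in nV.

2.59 nV

Uncorrelated sources add in power (mean-square): V_tot = √(ΣV_i²)
V_tot = √[(2.56×10⁻⁹)² + (4.23×10⁻¹⁰)²] = 2.59×10⁻⁹ V = 2.59 nV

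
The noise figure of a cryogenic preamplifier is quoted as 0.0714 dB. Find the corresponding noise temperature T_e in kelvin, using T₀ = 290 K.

F = 10^(0.0714/10) = 1.01658
T_e = (F − 1)·T₀ = (1.01658 − 1) × 290 = 4.81 K

4.81 K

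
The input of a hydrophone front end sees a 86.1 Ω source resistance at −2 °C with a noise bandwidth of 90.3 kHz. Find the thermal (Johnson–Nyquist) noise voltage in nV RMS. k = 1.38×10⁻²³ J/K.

T = −2 °C + 273.15 = 271.15 K
V_n = √(4kTRB)
4kTRB = 4 × 1.38×10⁻²³ × 271.15 × 8.61×10¹ × 9.03×10⁴ = 1.16×10⁻¹³ V²
V_n = √(1.16×10⁻¹³) = 3.41×10⁻⁷ V = 341 nV

341 nV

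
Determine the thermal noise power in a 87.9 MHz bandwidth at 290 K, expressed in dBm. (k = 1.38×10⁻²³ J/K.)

P_n = kTB = 1.38×10⁻²³ × 290 × 8.79×10⁷ = 3.52×10⁻¹³ W
In dBm: 10 log₁₀(3.52×10⁻¹³ / 10⁻³) = −94.5 dBm

−94.5 dBm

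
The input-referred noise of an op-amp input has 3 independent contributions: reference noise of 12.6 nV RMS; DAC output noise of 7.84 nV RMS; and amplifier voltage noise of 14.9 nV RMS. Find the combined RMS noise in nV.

21.0 nV

Uncorrelated sources add in power (mean-square): V_tot = √(ΣV_i²)
V_tot = √[(1.26×10⁻⁸)² + (7.84×10⁻⁹)² + (1.49×10⁻⁸)²] = 2.10×10⁻⁸ V = 21.0 nV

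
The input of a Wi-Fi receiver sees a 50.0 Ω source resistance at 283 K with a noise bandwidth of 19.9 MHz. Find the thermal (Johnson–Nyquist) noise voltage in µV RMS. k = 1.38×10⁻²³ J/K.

V_n = √(4kTRB)
4kTRB = 4 × 1.38×10⁻²³ × 283 × 5.00×10¹ × 1.99×10⁷ = 1.55×10⁻¹¹ V²
V_n = √(1.55×10⁻¹¹) = 3.94×10⁻⁶ V = 3.94 µV

3.94 µV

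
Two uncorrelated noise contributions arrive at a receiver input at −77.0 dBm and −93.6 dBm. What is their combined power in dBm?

Convert to linear, add, convert back:
P₁ = 2.00×10⁻¹¹ W, P₂ = 4.37×10⁻¹³ W
P_tot = 2.04×10⁻¹¹ W → 10 log₁₀(P_tot / 10⁻³) = −76.9 dBm

−76.9 dBm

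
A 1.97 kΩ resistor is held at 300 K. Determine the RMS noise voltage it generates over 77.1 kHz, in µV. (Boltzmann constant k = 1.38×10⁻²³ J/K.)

V_n = √(4kTRB)
4kTRB = 4 × 1.38×10⁻²³ × 300 × 1.97×10³ × 7.71×10⁴ = 2.52×10⁻¹² V²
V_n = √(2.52×10⁻¹²) = 1.59×10⁻⁶ V = 1.59 µV

1.59 µV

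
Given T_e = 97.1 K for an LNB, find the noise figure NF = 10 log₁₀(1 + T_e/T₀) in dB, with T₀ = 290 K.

F = 1 + T_e/T₀ = 1 + 97.1/290 = 1.33483
NF = 10 log₁₀(1.33483) = 1.25 dB

1.25 dB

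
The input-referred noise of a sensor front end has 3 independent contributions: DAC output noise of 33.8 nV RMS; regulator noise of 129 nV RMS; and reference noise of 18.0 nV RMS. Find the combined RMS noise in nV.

Uncorrelated sources add in power (mean-square): V_tot = √(ΣV_i²)
V_tot = √[(3.38×10⁻⁸)² + (1.29×10⁻⁷)² + (1.80×10⁻⁸)²] = 1.35×10⁻⁷ V = 135 nV

135 nV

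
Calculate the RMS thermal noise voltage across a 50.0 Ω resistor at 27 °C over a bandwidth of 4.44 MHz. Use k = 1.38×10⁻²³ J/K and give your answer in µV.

T = 27 °C + 273.15 = 300.15 K
V_n = √(4kTRB)
4kTRB = 4 × 1.38×10⁻²³ × 300.15 × 5.00×10¹ × 4.44×10⁶ = 3.68×10⁻¹² V²
V_n = √(3.68×10⁻¹²) = 1.92×10⁻⁶ V = 1.92 µV

1.92 µV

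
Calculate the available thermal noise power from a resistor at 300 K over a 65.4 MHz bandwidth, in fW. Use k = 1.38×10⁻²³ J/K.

271 fW

P_n = kTB = 1.38×10⁻²³ × 300 × 6.54×10⁷ = 2.71×10⁻¹³ W = 271 fW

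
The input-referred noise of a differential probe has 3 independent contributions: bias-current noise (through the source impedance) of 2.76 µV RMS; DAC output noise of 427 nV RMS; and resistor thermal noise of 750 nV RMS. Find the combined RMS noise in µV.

Uncorrelated sources add in power (mean-square): V_tot = √(ΣV_i²)
V_tot = √[(2.76×10⁻⁶)² + (4.27×10⁻⁷)² + (7.50×10⁻⁷)²] = 2.89×10⁻⁶ V = 2.89 µV

2.89 µV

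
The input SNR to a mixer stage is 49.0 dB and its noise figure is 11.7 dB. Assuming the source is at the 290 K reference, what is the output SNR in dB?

By definition F = SNR_in/SNR_out, so in dB: SNR_out = SNR_in − NF
SNR_out = 49.0 − 11.7 = 37.3 dB

37.3 dB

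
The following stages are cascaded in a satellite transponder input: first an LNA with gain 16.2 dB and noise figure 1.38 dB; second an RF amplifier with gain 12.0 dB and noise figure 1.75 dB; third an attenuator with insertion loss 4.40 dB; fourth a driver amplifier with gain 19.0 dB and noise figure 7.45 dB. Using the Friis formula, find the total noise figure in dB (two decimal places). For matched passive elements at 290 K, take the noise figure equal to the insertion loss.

1.48 dB

Convert to linear (a loss of L dB is a gain of −L dB): F_i = 10^(NF_i/10), G_i = 10^(G_i,dB/10)
  Stage 1: F_1 = 10^(1.38/10) = 1.374, G_1 = 10^(16.2/10) = 41.69
  Stage 2: F_2 = 10^(1.75/10) = 1.496, G_2 = 10^(12.0/10) = 15.85
  Stage 3: F_3 = 10^(4.40/10) = 2.754, G_3 = 10^(−4.40/10) = 0.3631
  Stage 4: F_4 = 10^(7.45/10) = 5.559, G_4 = 10^(19.0/10) = 79.43
Friis cascade:
  F = 1.374 + (1.496 − 1)/41.69 + (2.754 − 1)/660.7 + (5.559 − 1)/239.9 = 1.408
NF = 10 log₁₀(1.408) = 1.48 dB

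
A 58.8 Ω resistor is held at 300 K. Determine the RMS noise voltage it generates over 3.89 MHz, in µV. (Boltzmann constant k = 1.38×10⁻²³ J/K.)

V_n = √(4kTRB)
4kTRB = 4 × 1.38×10⁻²³ × 300 × 5.88×10¹ × 3.89×10⁶ = 3.79×10⁻¹² V²
V_n = √(3.79×10⁻¹²) = 1.95×10⁻⁶ V = 1.95 µV

1.95 µV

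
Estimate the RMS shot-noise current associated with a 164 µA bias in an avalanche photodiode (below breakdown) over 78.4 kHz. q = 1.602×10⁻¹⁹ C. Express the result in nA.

I_n = √(2qI·B)
2qI·B = 2 × 1.602×10⁻¹⁹ × 1.64×10⁻⁴ × 7.84×10⁴ = 4.12×10⁻¹⁸ A²
I_n = √(4.12×10⁻¹⁸) = 2.03×10⁻⁹ A = 2.03 nA

2.03 nA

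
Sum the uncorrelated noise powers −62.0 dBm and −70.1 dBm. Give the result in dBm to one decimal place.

Convert to linear, add, convert back:
P₁ = 6.31×10⁻¹⁰ W, P₂ = 9.77×10⁻¹¹ W
P_tot = 7.29×10⁻¹⁰ W → 10 log₁₀(P_tot / 10⁻³) = −61.4 dBm

−61.4 dBm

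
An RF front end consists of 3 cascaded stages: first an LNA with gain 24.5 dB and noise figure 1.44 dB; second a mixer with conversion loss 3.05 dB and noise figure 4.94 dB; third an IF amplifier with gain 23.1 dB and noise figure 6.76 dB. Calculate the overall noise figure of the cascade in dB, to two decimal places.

1.55 dB

Convert to linear (a loss of L dB is a gain of −L dB): F_i = 10^(NF_i/10), G_i = 10^(G_i,dB/10)
  Stage 1: F_1 = 10^(1.44/10) = 1.393, G_1 = 10^(24.5/10) = 281.8
  Stage 2: F_2 = 10^(4.94/10) = 3.119, G_2 = 10^(−3.05/10) = 0.4955
  Stage 3: F_3 = 10^(6.76/10) = 4.742, G_3 = 10^(23.1/10) = 204.2
Friis cascade:
  F = 1.393 + (3.119 − 1)/281.8 + (4.742 − 1)/139.6 = 1.427
NF = 10 log₁₀(1.427) = 1.55 dB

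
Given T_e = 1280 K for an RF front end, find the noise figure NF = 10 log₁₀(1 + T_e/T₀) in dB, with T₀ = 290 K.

7.34 dB

F = 1 + T_e/T₀ = 1 + 1280/290 = 5.41379
NF = 10 log₁₀(5.41379) = 7.34 dB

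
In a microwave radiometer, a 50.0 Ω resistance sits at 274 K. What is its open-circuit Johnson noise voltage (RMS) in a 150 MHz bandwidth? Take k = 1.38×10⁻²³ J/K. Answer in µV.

V_n = √(4kTRB)
4kTRB = 4 × 1.38×10⁻²³ × 274 × 5.00×10¹ × 1.50×10⁸ = 1.13×10⁻¹⁰ V²
V_n = √(1.13×10⁻¹⁰) = 1.07×10⁻⁵ V = 10.7 µV

10.7 µV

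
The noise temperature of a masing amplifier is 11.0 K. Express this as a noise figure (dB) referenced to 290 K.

0.162 dB

F = 1 + T_e/T₀ = 1 + 11.0/290 = 1.03793
NF = 10 log₁₀(1.03793) = 0.162 dB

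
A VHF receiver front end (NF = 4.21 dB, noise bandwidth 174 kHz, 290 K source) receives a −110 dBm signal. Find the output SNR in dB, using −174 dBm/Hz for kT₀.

7.4 dB

Noise floor: N = −174 + 10 log₁₀(B) + NF
10 log₁₀(1.74×10⁵) = 52.41 dB
N = −174 + 52.41 + 4.21 = −117.38 dBm
SNR = P_sig − N = −110 − (−117.38) = 7.38 dB → 7.4 dB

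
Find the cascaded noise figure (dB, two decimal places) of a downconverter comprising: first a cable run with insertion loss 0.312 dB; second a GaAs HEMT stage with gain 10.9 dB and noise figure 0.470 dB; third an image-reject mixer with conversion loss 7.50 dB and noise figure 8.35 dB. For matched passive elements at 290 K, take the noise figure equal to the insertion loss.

2.32 dB

Convert to linear (a loss of L dB is a gain of −L dB): F_i = 10^(NF_i/10), G_i = 10^(G_i,dB/10)
  Stage 1: F_1 = 10^(0.312/10) = 1.074, G_1 = 10^(−0.312/10) = 0.9307
  Stage 2: F_2 = 10^(0.470/10) = 1.114, G_2 = 10^(10.9/10) = 12.30
  Stage 3: F_3 = 10^(8.35/10) = 6.839, G_3 = 10^(−7.50/10) = 0.1778
Friis cascade:
  F = 1.074 + (1.114 − 1)/0.9307 + (6.839 − 1)/11.45 = 1.707
NF = 10 log₁₀(1.707) = 2.32 dB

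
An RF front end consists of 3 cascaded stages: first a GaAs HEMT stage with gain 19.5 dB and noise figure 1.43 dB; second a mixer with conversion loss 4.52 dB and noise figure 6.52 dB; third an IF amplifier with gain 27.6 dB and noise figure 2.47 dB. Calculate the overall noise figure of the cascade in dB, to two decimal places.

Convert to linear (a loss of L dB is a gain of −L dB): F_i = 10^(NF_i/10), G_i = 10^(G_i,dB/10)
  Stage 1: F_1 = 10^(1.43/10) = 1.390, G_1 = 10^(19.5/10) = 89.13
  Stage 2: F_2 = 10^(6.52/10) = 4.487, G_2 = 10^(−4.52/10) = 0.3532
  Stage 3: F_3 = 10^(2.47/10) = 1.766, G_3 = 10^(27.6/10) = 575.4
Friis cascade:
  F = 1.390 + (4.487 − 1)/89.13 + (1.766 − 1)/31.48 = 1.453
NF = 10 log₁₀(1.453) = 1.62 dB

1.62 dB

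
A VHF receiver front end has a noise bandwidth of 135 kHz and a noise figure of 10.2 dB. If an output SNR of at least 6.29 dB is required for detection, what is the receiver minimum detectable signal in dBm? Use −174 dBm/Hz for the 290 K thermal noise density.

−106.2 dBm

Sensitivity = −174 + 10 log₁₀(B) + NF + SNR_min
= −174 + 51.3 + 10.2 + 6.29
= −106.21 dBm → −106.2 dBm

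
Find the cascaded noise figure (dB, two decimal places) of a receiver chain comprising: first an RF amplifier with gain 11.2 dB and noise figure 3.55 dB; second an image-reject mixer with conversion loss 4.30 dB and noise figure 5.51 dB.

Convert to linear (a loss of L dB is a gain of −L dB): F_i = 10^(NF_i/10), G_i = 10^(G_i,dB/10)
  Stage 1: F_1 = 10^(3.55/10) = 2.265, G_1 = 10^(11.2/10) = 13.18
  Stage 2: F_2 = 10^(5.51/10) = 3.556, G_2 = 10^(−4.30/10) = 0.3715
Friis cascade:
  F = 2.265 + (3.556 − 1)/13.18 = 2.459
NF = 10 log₁₀(2.459) = 3.91 dB

3.91 dB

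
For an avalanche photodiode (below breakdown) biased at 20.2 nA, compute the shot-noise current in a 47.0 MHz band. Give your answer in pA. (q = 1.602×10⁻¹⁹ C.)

I_n = √(2qI·B)
2qI·B = 2 × 1.602×10⁻¹⁹ × 2.02×10⁻⁸ × 4.70×10⁷ = 3.04×10⁻¹⁹ A²
I_n = √(3.04×10⁻¹⁹) = 5.52×10⁻¹⁰ A = 552 pA

552 pA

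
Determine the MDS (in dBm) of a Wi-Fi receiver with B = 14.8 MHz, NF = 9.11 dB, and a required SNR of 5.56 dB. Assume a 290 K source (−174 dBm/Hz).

Sensitivity = −174 + 10 log₁₀(B) + NF + SNR_min
= −174 + 71.7 + 9.11 + 5.56
= −87.63 dBm → −87.6 dBm

−87.6 dBm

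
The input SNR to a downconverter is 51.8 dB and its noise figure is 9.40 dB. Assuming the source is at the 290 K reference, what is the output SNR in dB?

42.40 dB

By definition F = SNR_in/SNR_out, so in dB: SNR_out = SNR_in − NF
SNR_out = 51.8 − 9.40 = 42.40 dB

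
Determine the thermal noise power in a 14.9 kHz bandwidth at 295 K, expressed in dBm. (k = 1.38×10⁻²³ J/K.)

−132.2 dBm

P_n = kTB = 1.38×10⁻²³ × 295 × 1.49×10⁴ = 6.07×10⁻¹⁷ W
In dBm: 10 log₁₀(6.07×10⁻¹⁷ / 10⁻³) = −132.2 dBm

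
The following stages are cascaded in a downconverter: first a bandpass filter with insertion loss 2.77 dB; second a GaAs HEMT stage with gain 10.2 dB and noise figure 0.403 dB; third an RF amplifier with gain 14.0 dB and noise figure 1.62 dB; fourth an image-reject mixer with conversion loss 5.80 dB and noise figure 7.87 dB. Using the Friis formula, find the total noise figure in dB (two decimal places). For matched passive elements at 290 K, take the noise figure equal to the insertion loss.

3.41 dB

Convert to linear (a loss of L dB is a gain of −L dB): F_i = 10^(NF_i/10), G_i = 10^(G_i,dB/10)
  Stage 1: F_1 = 10^(2.77/10) = 1.892, G_1 = 10^(−2.77/10) = 0.5284
  Stage 2: F_2 = 10^(0.403/10) = 1.097, G_2 = 10^(10.2/10) = 10.47
  Stage 3: F_3 = 10^(1.62/10) = 1.452, G_3 = 10^(14.0/10) = 25.12
  Stage 4: F_4 = 10^(7.87/10) = 6.124, G_4 = 10^(−5.80/10) = 0.2630
Friis cascade:
  F = 1.892 + (1.097 − 1)/0.5284 + (1.452 − 1)/5.534 + (6.124 − 1)/139.0 = 2.195
NF = 10 log₁₀(2.195) = 3.41 dB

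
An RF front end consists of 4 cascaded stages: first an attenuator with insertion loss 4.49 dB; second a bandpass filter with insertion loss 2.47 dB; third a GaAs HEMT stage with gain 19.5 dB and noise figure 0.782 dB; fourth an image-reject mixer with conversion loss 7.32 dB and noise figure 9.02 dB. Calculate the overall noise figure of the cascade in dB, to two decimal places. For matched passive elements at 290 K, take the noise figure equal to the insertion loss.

Convert to linear (a loss of L dB is a gain of −L dB): F_i = 10^(NF_i/10), G_i = 10^(G_i,dB/10)
  Stage 1: F_1 = 10^(4.49/10) = 2.812, G_1 = 10^(−4.49/10) = 0.3556
  Stage 2: F_2 = 10^(2.47/10) = 1.766, G_2 = 10^(−2.47/10) = 0.5662
  Stage 3: F_3 = 10^(0.782/10) = 1.197, G_3 = 10^(19.5/10) = 89.13
  Stage 4: F_4 = 10^(9.02/10) = 7.980, G_4 = 10^(−7.32/10) = 0.1854
Friis cascade:
  F = 2.812 + (1.766 − 1)/0.3556 + (1.197 − 1)/0.2014 + (7.980 − 1)/17.95 = 6.335
NF = 10 log₁₀(6.335) = 8.02 dB

8.02 dB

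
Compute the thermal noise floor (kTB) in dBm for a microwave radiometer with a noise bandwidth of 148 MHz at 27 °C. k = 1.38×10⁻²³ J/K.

T = 27 °C + 273.15 = 300.15 K
P_n = kTB = 1.38×10⁻²³ × 300.15 × 1.48×10⁸ = 6.13×10⁻¹³ W
In dBm: 10 log₁₀(6.13×10⁻¹³ / 10⁻³) = −92.1 dBm

−92.1 dBm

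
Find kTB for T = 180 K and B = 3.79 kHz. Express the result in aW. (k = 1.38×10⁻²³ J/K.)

P_n = kTB = 1.38×10⁻²³ × 180 × 3.79×10³ = 9.41×10⁻¹⁸ W = 9.41 aW

9.41 aW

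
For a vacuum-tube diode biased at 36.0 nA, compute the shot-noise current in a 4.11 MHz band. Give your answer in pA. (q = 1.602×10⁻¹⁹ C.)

218 pA

I_n = √(2qI·B)
2qI·B = 2 × 1.602×10⁻¹⁹ × 3.60×10⁻⁸ × 4.11×10⁶ = 4.74×10⁻²⁰ A²
I_n = √(4.74×10⁻²⁰) = 2.18×10⁻¹⁰ A = 218 pA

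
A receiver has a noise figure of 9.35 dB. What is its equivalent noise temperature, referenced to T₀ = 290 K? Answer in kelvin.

2207 K

F = 10^(9.35/10) = 8.60994
T_e = (F − 1)·T₀ = (8.60994 − 1) × 290 = 2207 K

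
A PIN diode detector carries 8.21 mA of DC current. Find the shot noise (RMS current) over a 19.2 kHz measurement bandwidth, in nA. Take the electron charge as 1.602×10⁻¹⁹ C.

7.11 nA

I_n = √(2qI·B)
2qI·B = 2 × 1.602×10⁻¹⁹ × 8.21×10⁻³ × 1.92×10⁴ = 5.05×10⁻¹⁷ A²
I_n = √(5.05×10⁻¹⁷) = 7.11×10⁻⁹ A = 7.11 nA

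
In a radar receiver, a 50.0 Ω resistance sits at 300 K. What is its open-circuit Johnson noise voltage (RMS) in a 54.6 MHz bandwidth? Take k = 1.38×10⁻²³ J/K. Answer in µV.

6.72 µV

V_n = √(4kTRB)
4kTRB = 4 × 1.38×10⁻²³ × 300 × 5.00×10¹ × 5.46×10⁷ = 4.52×10⁻¹¹ V²
V_n = √(4.52×10⁻¹¹) = 6.72×10⁻⁶ V = 6.72 µV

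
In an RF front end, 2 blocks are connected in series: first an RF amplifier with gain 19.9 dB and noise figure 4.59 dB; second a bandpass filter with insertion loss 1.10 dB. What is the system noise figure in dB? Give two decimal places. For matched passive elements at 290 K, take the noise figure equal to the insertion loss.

Convert to linear (a loss of L dB is a gain of −L dB): F_i = 10^(NF_i/10), G_i = 10^(G_i,dB/10)
  Stage 1: F_1 = 10^(4.59/10) = 2.877, G_1 = 10^(19.9/10) = 97.72
  Stage 2: F_2 = 10^(1.10/10) = 1.288, G_2 = 10^(−1.10/10) = 0.7762
Friis cascade:
  F = 2.877 + (1.288 − 1)/97.72 = 2.880
NF = 10 log₁₀(2.880) = 4.59 dB

4.59 dB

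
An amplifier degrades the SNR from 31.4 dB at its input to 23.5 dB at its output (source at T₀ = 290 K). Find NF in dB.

NF (dB) = SNR_in(dB) − SNR_out(dB) when the source is at T₀
NF = 31.4 − 23.5 = 7.9 dB

7.9 dB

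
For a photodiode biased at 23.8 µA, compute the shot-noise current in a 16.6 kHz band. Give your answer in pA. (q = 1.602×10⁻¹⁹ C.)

I_n = √(2qI·B)
2qI·B = 2 × 1.602×10⁻¹⁹ × 2.38×10⁻⁵ × 1.66×10⁴ = 1.27×10⁻¹⁹ A²
I_n = √(1.27×10⁻¹⁹) = 3.56×10⁻¹⁰ A = 356 pA

356 pA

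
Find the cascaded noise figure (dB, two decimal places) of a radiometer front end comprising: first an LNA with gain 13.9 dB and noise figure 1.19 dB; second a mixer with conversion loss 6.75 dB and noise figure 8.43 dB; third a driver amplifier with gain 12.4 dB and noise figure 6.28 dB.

3.39 dB

Convert to linear (a loss of L dB is a gain of −L dB): F_i = 10^(NF_i/10), G_i = 10^(G_i,dB/10)
  Stage 1: F_1 = 10^(1.19/10) = 1.315, G_1 = 10^(13.9/10) = 24.55
  Stage 2: F_2 = 10^(8.43/10) = 6.966, G_2 = 10^(−6.75/10) = 0.2113
  Stage 3: F_3 = 10^(6.28/10) = 4.246, G_3 = 10^(12.4/10) = 17.38
Friis cascade:
  F = 1.315 + (6.966 − 1)/24.55 + (4.246 − 1)/5.188 = 2.184
NF = 10 log₁₀(2.184) = 3.39 dB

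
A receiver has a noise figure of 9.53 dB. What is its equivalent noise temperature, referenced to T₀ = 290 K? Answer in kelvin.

F = 10^(9.53/10) = 8.97429
T_e = (F − 1)·T₀ = (8.97429 − 1) × 290 = 2313 K

2313 K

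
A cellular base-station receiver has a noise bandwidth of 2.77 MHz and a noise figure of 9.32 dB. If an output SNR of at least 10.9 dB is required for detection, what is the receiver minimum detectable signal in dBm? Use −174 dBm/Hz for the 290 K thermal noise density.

−89.4 dBm

Sensitivity = −174 + 10 log₁₀(B) + NF + SNR_min
= −174 + 64.42 + 9.32 + 10.9
= −89.36 dBm → −89.4 dBm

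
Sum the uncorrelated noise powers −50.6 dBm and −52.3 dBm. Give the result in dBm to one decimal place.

−48.4 dBm

Convert to linear, add, convert back:
P₁ = 8.71×10⁻⁹ W, P₂ = 5.89×10⁻⁹ W
P_tot = 1.46×10⁻⁸ W → 10 log₁₀(P_tot / 10⁻³) = −48.4 dBm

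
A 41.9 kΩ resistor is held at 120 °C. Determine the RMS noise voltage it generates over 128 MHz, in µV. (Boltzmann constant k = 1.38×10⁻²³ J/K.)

341 µV

T = 120 °C + 273.15 = 393.15 K
V_n = √(4kTRB)
4kTRB = 4 × 1.38×10⁻²³ × 393.15 × 4.19×10⁴ × 1.28×10⁸ = 1.16×10⁻⁷ V²
V_n = √(1.16×10⁻⁷) = 3.41×10⁻⁴ V = 341 µV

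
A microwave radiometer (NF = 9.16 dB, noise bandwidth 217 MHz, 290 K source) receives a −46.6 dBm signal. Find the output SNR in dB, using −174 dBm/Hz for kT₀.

34.9 dB

Noise floor: N = −174 + 10 log₁₀(B) + NF
10 log₁₀(2.17×10⁸) = 83.36 dB
N = −174 + 83.36 + 9.16 = −81.48 dBm
SNR = P_sig − N = −46.6 − (−81.48) = 34.88 dB → 34.9 dB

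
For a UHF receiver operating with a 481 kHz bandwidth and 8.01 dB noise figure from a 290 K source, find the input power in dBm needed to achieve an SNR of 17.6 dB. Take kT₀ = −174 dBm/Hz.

Sensitivity = −174 + 10 log₁₀(B) + NF + SNR_min
= −174 + 56.82 + 8.01 + 17.6
= −91.57 dBm → −91.6 dBm

−91.6 dBm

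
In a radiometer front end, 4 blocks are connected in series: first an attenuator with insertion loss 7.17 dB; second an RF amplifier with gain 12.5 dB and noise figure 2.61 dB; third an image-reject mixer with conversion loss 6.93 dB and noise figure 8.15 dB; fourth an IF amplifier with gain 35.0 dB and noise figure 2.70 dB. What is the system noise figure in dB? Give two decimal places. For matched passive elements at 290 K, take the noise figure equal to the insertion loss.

10.92 dB

Convert to linear (a loss of L dB is a gain of −L dB): F_i = 10^(NF_i/10), G_i = 10^(G_i,dB/10)
  Stage 1: F_1 = 10^(7.17/10) = 5.212, G_1 = 10^(−7.17/10) = 0.1919
  Stage 2: F_2 = 10^(2.61/10) = 1.824, G_2 = 10^(12.5/10) = 17.78
  Stage 3: F_3 = 10^(8.15/10) = 6.531, G_3 = 10^(−6.93/10) = 0.2028
  Stage 4: F_4 = 10^(2.70/10) = 1.862, G_4 = 10^(35.0/10) = 3162
Friis cascade:
  F = 5.212 + (1.824 − 1)/0.1919 + (6.531 − 1)/3.412 + (1.862 − 1)/0.6918 = 12.37
NF = 10 log₁₀(12.37) = 10.92 dB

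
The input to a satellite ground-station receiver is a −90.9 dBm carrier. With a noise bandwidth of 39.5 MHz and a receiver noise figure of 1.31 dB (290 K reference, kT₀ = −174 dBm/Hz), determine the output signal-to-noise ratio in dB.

Noise floor: N = −174 + 10 log₁₀(B) + NF
10 log₁₀(3.95×10⁷) = 75.97 dB
N = −174 + 75.97 + 1.31 = −96.72 dBm
SNR = P_sig − N = −90.9 − (−96.72) = 5.82 dB → 5.8 dB

5.8 dB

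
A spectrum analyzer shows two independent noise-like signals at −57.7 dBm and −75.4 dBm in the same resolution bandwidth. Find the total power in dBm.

Convert to linear, add, convert back:
P₁ = 1.70×10⁻⁹ W, P₂ = 2.88×10⁻¹¹ W
P_tot = 1.73×10⁻⁹ W → 10 log₁₀(P_tot / 10⁻³) = −57.6 dBm

−57.6 dBm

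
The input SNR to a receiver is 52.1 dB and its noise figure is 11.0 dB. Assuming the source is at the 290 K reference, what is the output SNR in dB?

By definition F = SNR_in/SNR_out, so in dB: SNR_out = SNR_in − NF
SNR_out = 52.1 − 11.0 = 41.1 dB

41.1 dB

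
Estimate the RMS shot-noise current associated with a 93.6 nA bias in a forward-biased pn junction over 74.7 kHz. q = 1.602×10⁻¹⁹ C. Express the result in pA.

47.3 pA

I_n = √(2qI·B)
2qI·B = 2 × 1.602×10⁻¹⁹ × 9.36×10⁻⁸ × 7.47×10⁴ = 2.24×10⁻²¹ A²
I_n = √(2.24×10⁻²¹) = 4.73×10⁻¹¹ A = 47.3 pA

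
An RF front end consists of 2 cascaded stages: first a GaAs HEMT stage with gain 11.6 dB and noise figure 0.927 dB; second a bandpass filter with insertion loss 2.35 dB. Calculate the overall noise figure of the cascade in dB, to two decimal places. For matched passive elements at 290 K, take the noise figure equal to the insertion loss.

Convert to linear (a loss of L dB is a gain of −L dB): F_i = 10^(NF_i/10), G_i = 10^(G_i,dB/10)
  Stage 1: F_1 = 10^(0.927/10) = 1.238, G_1 = 10^(11.6/10) = 14.45
  Stage 2: F_2 = 10^(2.35/10) = 1.718, G_2 = 10^(−2.35/10) = 0.5821
Friis cascade:
  F = 1.238 + (1.718 − 1)/14.45 = 1.288
NF = 10 log₁₀(1.288) = 1.10 dB

1.10 dB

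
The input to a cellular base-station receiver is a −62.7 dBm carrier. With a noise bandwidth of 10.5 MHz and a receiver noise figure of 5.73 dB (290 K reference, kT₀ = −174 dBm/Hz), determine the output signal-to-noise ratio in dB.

35.4 dB

Noise floor: N = −174 + 10 log₁₀(B) + NF
10 log₁₀(1.05×10⁷) = 70.21 dB
N = −174 + 70.21 + 5.73 = −98.06 dBm
SNR = P_sig − N = −62.7 − (−98.06) = 35.36 dB → 35.4 dB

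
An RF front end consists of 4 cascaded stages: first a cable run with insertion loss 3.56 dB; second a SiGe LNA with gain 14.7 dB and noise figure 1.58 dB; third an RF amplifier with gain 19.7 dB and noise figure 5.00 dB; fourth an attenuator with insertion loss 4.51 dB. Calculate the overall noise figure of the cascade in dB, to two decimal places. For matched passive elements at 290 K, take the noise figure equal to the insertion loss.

Convert to linear (a loss of L dB is a gain of −L dB): F_i = 10^(NF_i/10), G_i = 10^(G_i,dB/10)
  Stage 1: F_1 = 10^(3.56/10) = 2.270, G_1 = 10^(−3.56/10) = 0.4406
  Stage 2: F_2 = 10^(1.58/10) = 1.439, G_2 = 10^(14.7/10) = 29.51
  Stage 3: F_3 = 10^(5.00/10) = 3.162, G_3 = 10^(19.7/10) = 93.33
  Stage 4: F_4 = 10^(4.51/10) = 2.825, G_4 = 10^(−4.51/10) = 0.3540
Friis cascade:
  F = 2.270 + (1.439 − 1)/0.4406 + (3.162 − 1)/13.00 + (2.825 − 1)/1213 = 3.434
NF = 10 log₁₀(3.434) = 5.36 dB

5.36 dB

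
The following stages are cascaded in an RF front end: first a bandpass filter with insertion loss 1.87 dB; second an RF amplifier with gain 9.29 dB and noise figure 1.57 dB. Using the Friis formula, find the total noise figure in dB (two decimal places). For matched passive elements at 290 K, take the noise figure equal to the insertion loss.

3.44 dB

Convert to linear (a loss of L dB is a gain of −L dB): F_i = 10^(NF_i/10), G_i = 10^(G_i,dB/10)
  Stage 1: F_1 = 10^(1.87/10) = 1.538, G_1 = 10^(−1.87/10) = 0.6501
  Stage 2: F_2 = 10^(1.57/10) = 1.435, G_2 = 10^(9.29/10) = 8.492
Friis cascade:
  F = 1.538 + (1.435 − 1)/0.6501 = 2.208
NF = 10 log₁₀(2.208) = 3.44 dB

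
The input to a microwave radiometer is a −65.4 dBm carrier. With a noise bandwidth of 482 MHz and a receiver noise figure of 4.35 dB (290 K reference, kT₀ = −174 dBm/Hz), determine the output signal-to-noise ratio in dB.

17.4 dB

Noise floor: N = −174 + 10 log₁₀(B) + NF
10 log₁₀(4.82×10⁸) = 86.83 dB
N = −174 + 86.83 + 4.35 = −82.82 dBm
SNR = P_sig − N = −65.4 − (−82.82) = 17.42 dB → 17.4 dB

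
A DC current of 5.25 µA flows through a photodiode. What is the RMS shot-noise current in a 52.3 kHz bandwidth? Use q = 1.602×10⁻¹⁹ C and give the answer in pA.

297 pA

I_n = √(2qI·B)
2qI·B = 2 × 1.602×10⁻¹⁹ × 5.25×10⁻⁶ × 5.23×10⁴ = 8.80×10⁻²⁰ A²
I_n = √(8.80×10⁻²⁰) = 2.97×10⁻¹⁰ A = 297 pA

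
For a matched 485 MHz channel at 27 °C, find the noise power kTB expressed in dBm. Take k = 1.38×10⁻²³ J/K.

T = 27 °C + 273.15 = 300.15 K
P_n = kTB = 1.38×10⁻²³ × 300.15 × 4.85×10⁸ = 2.01×10⁻¹² W
In dBm: 10 log₁₀(2.01×10⁻¹² / 10⁻³) = −87.0 dBm

−87.0 dBm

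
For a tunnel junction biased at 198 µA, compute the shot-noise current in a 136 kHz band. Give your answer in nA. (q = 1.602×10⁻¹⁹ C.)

I_n = √(2qI·B)
2qI·B = 2 × 1.602×10⁻¹⁹ × 1.98×10⁻⁴ × 1.36×10⁵ = 8.63×10⁻¹⁸ A²
I_n = √(8.63×10⁻¹⁸) = 2.94×10⁻⁹ A = 2.94 nA

2.94 nA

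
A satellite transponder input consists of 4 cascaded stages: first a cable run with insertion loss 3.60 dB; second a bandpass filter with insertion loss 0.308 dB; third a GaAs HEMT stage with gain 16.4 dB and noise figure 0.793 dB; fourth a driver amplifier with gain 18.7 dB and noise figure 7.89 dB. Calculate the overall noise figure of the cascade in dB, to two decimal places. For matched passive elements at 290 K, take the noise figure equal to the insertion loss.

5.11 dB

Convert to linear (a loss of L dB is a gain of −L dB): F_i = 10^(NF_i/10), G_i = 10^(G_i,dB/10)
  Stage 1: F_1 = 10^(3.60/10) = 2.291, G_1 = 10^(−3.60/10) = 0.4365
  Stage 2: F_2 = 10^(0.308/10) = 1.073, G_2 = 10^(−0.308/10) = 0.9315
  Stage 3: F_3 = 10^(0.793/10) = 1.200, G_3 = 10^(16.4/10) = 43.65
  Stage 4: F_4 = 10^(7.89/10) = 6.152, G_4 = 10^(18.7/10) = 74.13
Friis cascade:
  F = 2.291 + (1.073 − 1)/0.4365 + (1.200 − 1)/0.4066 + (6.152 − 1)/17.75 = 3.242
NF = 10 log₁₀(3.242) = 5.11 dB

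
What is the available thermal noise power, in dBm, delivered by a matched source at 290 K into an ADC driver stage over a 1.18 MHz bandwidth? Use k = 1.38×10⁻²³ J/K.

−113.3 dBm

P_n = kTB = 1.38×10⁻²³ × 290 × 1.18×10⁶ = 4.72×10⁻¹⁵ W
In dBm: 10 log₁₀(4.72×10⁻¹⁵ / 10⁻³) = −113.3 dBm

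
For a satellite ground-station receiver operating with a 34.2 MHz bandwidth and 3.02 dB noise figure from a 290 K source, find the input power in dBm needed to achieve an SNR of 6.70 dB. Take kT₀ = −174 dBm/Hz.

−88.9 dBm

Sensitivity = −174 + 10 log₁₀(B) + NF + SNR_min
= −174 + 75.34 + 3.02 + 6.70
= −88.94 dBm → −88.9 dBm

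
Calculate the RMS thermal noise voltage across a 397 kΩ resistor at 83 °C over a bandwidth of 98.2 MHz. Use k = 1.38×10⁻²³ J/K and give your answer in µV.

T = 83 °C + 273.15 = 356.15 K
V_n = √(4kTRB)
4kTRB = 4 × 1.38×10⁻²³ × 356.15 × 3.97×10⁵ × 9.82×10⁷ = 7.66×10⁻⁷ V²
V_n = √(7.66×10⁻⁷) = 8.75×10⁻⁴ V = 875 µV

875 µV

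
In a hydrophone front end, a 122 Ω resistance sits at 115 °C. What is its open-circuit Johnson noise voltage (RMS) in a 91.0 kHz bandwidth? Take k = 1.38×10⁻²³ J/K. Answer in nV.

T = 115 °C + 273.15 = 388.15 K
V_n = √(4kTRB)
4kTRB = 4 × 1.38×10⁻²³ × 388.15 × 1.22×10² × 9.10×10⁴ = 2.38×10⁻¹³ V²
V_n = √(2.38×10⁻¹³) = 4.88×10⁻⁷ V = 488 nV

488 nV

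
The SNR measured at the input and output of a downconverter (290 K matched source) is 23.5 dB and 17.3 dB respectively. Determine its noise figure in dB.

6.2 dB

NF (dB) = SNR_in(dB) − SNR_out(dB) when the source is at T₀
NF = 23.5 − 17.3 = 6.2 dB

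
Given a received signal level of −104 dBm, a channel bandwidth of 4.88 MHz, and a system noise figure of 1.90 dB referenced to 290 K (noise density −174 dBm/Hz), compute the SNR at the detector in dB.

1.2 dB

Noise floor: N = −174 + 10 log₁₀(B) + NF
10 log₁₀(4.88×10⁶) = 66.88 dB
N = −174 + 66.88 + 1.90 = −105.22 dBm
SNR = P_sig − N = −104 − (−105.22) = 1.22 dB → 1.2 dB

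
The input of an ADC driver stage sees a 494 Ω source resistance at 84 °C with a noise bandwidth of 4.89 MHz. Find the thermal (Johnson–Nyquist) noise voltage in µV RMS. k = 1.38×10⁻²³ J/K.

T = 84 °C + 273.15 = 357.15 K
V_n = √(4kTRB)
4kTRB = 4 × 1.38×10⁻²³ × 357.15 × 4.94×10² × 4.89×10⁶ = 4.76×10⁻¹¹ V²
V_n = √(4.76×10⁻¹¹) = 6.90×10⁻⁶ V = 6.90 µV

6.90 µV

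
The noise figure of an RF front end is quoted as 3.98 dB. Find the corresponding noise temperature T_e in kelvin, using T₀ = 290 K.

435 K

F = 10^(3.98/10) = 2.50035
T_e = (F − 1)·T₀ = (2.50035 − 1) × 290 = 435 K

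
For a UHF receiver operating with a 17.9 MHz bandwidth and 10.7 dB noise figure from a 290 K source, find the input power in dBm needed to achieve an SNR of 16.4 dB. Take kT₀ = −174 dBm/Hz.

−74.4 dBm

Sensitivity = −174 + 10 log₁₀(B) + NF + SNR_min
= −174 + 72.53 + 10.7 + 16.4
= −74.37 dBm → −74.4 dBm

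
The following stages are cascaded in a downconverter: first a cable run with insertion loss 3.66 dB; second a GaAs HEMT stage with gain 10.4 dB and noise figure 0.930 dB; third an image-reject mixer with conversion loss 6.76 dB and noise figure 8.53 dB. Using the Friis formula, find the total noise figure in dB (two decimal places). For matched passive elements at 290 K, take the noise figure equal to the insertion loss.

Convert to linear (a loss of L dB is a gain of −L dB): F_i = 10^(NF_i/10), G_i = 10^(G_i,dB/10)
  Stage 1: F_1 = 10^(3.66/10) = 2.323, G_1 = 10^(−3.66/10) = 0.4305
  Stage 2: F_2 = 10^(0.930/10) = 1.239, G_2 = 10^(10.4/10) = 10.96
  Stage 3: F_3 = 10^(8.53/10) = 7.129, G_3 = 10^(−6.76/10) = 0.2109
Friis cascade:
  F = 2.323 + (1.239 − 1)/0.4305 + (7.129 − 1)/4.721 = 4.176
NF = 10 log₁₀(4.176) = 6.21 dB

6.21 dB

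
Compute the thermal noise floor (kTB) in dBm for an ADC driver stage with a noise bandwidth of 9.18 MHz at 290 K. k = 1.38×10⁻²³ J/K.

P_n = kTB = 1.38×10⁻²³ × 290 × 9.18×10⁶ = 3.67×10⁻¹⁴ W
In dBm: 10 log₁₀(3.67×10⁻¹⁴ / 10⁻³) = −104.3 dBm

−104.3 dBm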